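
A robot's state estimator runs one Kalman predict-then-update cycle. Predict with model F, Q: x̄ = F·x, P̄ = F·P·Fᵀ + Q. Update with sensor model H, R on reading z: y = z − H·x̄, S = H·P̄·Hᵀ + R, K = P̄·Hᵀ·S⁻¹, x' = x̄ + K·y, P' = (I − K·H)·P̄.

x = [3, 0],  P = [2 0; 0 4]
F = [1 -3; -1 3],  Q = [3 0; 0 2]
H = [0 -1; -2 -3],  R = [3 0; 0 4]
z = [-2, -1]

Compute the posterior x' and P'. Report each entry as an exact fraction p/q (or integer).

x̄ = F·x = [3, -3]
P̄ = F·P·Fᵀ + Q = [41 -38; -38 40]
y = z − H·x̄ = [-5, -4]
S = H·P̄·Hᵀ + R = [43 44; 44 72]
K = P̄·Hᵀ·S⁻¹ = [166/145 -37/145; -118/145 -33/290]
x' = x̄ + K·y = [-247/145, 221/145]
P' = (I − K·H)·P̄ = [821/145 -498/145; -498/145 354/145]

x' = [-247/145, 221/145]
P' = [821/145 -498/145; -498/145 354/145]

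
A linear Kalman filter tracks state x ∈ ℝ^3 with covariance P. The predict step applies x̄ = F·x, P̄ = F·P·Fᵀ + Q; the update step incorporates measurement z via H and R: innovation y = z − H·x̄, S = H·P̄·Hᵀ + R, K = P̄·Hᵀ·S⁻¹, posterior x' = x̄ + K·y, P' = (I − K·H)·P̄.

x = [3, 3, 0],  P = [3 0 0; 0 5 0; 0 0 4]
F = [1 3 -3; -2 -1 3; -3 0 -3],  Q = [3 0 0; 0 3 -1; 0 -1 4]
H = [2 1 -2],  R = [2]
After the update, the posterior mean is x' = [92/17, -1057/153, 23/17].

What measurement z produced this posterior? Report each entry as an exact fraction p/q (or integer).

z = [1]

x̄ = F·x = [12, -9, -9]
P̄ = F·P·Fᵀ + Q = [87 -57 27; -57 56 -19; 27 -19 67]
S = H·P̄·Hᵀ + R = [306]
K = P̄·Hᵀ·S⁻¹ = [7/34; -10/153; -11/34]
x' − x̄ = [-112/17, 320/153, 176/17] = K·y
y = (KᵀK)⁻¹·Kᵀ·(x' − x̄) = [-32]
z = y + H·x̄ = [-32] + [33] = [1]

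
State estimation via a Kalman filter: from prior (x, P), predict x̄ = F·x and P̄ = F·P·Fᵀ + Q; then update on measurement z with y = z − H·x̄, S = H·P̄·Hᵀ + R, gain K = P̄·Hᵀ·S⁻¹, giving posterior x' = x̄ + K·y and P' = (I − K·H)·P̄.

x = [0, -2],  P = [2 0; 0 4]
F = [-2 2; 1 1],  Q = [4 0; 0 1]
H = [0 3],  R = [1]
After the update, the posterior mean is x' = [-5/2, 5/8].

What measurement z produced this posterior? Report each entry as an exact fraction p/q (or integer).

x̄ = F·x = [-4, -2]
P̄ = F·P·Fᵀ + Q = [28 4; 4 7]
S = H·P̄·Hᵀ + R = [64]
K = P̄·Hᵀ·S⁻¹ = [3/16; 21/64]
x' − x̄ = [3/2, 21/8] = K·y
y = (KᵀK)⁻¹·Kᵀ·(x' − x̄) = [8]
z = y + H·x̄ = [8] + [-6] = [2]

z = [2]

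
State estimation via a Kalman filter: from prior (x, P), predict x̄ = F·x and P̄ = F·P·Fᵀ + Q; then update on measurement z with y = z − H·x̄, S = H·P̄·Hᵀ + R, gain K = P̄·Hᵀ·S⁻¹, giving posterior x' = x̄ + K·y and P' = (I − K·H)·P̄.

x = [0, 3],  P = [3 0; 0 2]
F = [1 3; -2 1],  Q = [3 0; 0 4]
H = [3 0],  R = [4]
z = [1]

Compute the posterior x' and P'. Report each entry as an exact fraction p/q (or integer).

x' = [27/55, 3]
P' = [24/55 0; 0 18]

x̄ = F·x = [9, 3]
P̄ = F·P·Fᵀ + Q = [24 0; 0 18]
y = z − H·x̄ = [-26]
S = H·P̄·Hᵀ + R = [220]
K = P̄·Hᵀ·S⁻¹ = [18/55; 0]
x' = x̄ + K·y = [27/55, 3]
P' = (I − K·H)·P̄ = [24/55 0; 0 18]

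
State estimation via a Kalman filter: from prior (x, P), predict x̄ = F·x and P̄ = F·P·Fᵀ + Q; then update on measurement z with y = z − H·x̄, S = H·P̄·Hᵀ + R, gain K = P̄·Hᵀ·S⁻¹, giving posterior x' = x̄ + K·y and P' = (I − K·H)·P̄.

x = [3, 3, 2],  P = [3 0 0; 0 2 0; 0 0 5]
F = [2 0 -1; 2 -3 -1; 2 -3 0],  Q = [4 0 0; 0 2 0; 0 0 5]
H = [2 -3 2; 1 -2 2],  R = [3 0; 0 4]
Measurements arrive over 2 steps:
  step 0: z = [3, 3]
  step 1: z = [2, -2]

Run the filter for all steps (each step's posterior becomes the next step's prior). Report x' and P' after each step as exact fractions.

step 0: x' = [3371/1627, 648/1627, 727/1627], P' = [29920/1627 30044/1627 15398/1627; 30044/1627 38240/1627 25708/1627; 15398/1627 25708/1627 21601/1627]
step 1: x' = [2562470/1766553, -10633526/15898977, -8940836/5299659], P' = [15993552/588851 50003236/1766553 9044494/588851; 50003236/1766553 546091226/15898977 116857118/5299659; 9044494/588851 116857118/5299659 29355953/1766553]

step 0: x̄ = F·x = [4, -5, -3]
step 0: P̄ = F·P·Fᵀ + Q = [21 17 12; 17 37 30; 12 30 35]
step 0: y = z − H·x̄ = [-14, -5]
step 0: S = H·P̄·Hᵀ + R = [92 57; 57 53]
step 0: K = P̄·Hᵀ·S⁻¹ = [168/1627 157/1627; -1072/1627 1245/1627; -1042/1627 1796/1627]
step 0: x' = x̄ + K·y = [3371/1627, 648/1627, 727/1627]
step 0: P' = (I − K·H)·P̄ = [29920/1627 30044/1627 15398/1627; 30044/1627 38240/1627 25708/1627; 15398/1627 25708/1627 21601/1627]
step 1: x̄ = F·x = [6015/1627, 4071/1627, 4798/1627]
step 1: P̄ = F·P·Fᵀ + Q = [86197/1627 -23451/1627 -14256/1627; -23451/1627 220823/1627 149640/1627; -14256/1627 149640/1627 111447/1627]
step 1: y = z − H·x̄ = [-6159/1627, -10723/1627]
step 1: S = H·P̄·Hᵀ + R = [1154548/1627 525341/1627; 525341/1627 261445/1627]
step 1: K = P̄·Hᵀ·S⁻¹ = [72856/1766553 560287/1766553; -12357574/15898977 14747345/15898977; -3878248/5299659 5955482/5299659]
step 1: x' = x̄ + K·y = [2562470/1766553, -10633526/15898977, -8940836/5299659]
step 1: P' = (I − K·H)·P̄ = [15993552/588851 50003236/1766553 9044494/588851; 50003236/1766553 546091226/15898977 116857118/5299659; 9044494/588851 116857118/5299659 29355953/1766553]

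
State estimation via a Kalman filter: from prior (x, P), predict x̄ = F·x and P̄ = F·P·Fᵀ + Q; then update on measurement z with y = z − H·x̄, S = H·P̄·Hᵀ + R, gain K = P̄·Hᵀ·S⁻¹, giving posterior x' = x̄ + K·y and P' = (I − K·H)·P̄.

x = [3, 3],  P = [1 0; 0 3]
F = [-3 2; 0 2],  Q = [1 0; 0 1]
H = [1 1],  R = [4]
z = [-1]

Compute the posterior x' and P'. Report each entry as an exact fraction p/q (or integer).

x̄ = F·x = [-3, 6]
P̄ = F·P·Fᵀ + Q = [22 12; 12 13]
y = z − H·x̄ = [-4]
S = H·P̄·Hᵀ + R = [63]
K = P̄·Hᵀ·S⁻¹ = [34/63; 25/63]
x' = x̄ + K·y = [-325/63, 278/63]
P' = (I − K·H)·P̄ = [230/63 -94/63; -94/63 194/63]

x' = [-325/63, 278/63]
P' = [230/63 -94/63; -94/63 194/63]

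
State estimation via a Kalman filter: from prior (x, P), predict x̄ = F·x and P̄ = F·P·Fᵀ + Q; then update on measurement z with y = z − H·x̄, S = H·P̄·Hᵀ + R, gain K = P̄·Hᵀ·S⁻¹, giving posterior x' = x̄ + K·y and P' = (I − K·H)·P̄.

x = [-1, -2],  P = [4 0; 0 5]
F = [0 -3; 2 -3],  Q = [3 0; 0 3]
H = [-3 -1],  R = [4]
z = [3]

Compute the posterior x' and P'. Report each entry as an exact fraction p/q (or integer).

x̄ = F·x = [6, 4]
P̄ = F·P·Fᵀ + Q = [48 45; 45 64]
y = z − H·x̄ = [25]
S = H·P̄·Hᵀ + R = [770]
K = P̄·Hᵀ·S⁻¹ = [-27/110; -199/770]
x' = x̄ + K·y = [-3/22, -379/154]
P' = (I − K·H)·P̄ = [177/110 -423/110; -423/110 9679/770]

x' = [-3/22, -379/154]
P' = [177/110 -423/110; -423/110 9679/770]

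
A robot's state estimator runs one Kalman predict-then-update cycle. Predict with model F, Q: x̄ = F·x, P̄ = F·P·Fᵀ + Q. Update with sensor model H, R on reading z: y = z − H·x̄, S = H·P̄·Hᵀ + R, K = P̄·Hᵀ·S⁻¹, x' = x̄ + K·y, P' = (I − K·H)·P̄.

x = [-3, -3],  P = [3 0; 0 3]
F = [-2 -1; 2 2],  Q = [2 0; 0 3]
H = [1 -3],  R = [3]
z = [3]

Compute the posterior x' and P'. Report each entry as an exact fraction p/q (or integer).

x̄ = F·x = [9, -12]
P̄ = F·P·Fᵀ + Q = [17 -18; -18 27]
y = z − H·x̄ = [-42]
S = H·P̄·Hᵀ + R = [371]
K = P̄·Hᵀ·S⁻¹ = [71/371; -99/371]
x' = x̄ + K·y = [51/53, -42/53]
P' = (I − K·H)·P̄ = [1266/371 351/371; 351/371 216/371]

x' = [51/53, -42/53]
P' = [1266/371 351/371; 351/371 216/371]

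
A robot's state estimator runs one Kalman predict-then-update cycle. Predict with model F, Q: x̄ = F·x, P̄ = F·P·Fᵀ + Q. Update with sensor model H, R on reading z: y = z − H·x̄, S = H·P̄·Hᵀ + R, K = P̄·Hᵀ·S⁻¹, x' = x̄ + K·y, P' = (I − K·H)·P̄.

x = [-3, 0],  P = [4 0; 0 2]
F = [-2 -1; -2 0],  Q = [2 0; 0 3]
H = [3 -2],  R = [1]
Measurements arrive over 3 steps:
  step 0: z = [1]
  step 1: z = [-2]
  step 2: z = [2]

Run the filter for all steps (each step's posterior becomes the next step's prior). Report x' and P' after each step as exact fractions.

step 0: x' = [50/13, 68/13], P' = [516/65 152/13; 152/13 227/13]
step 1: x' = [-23635/11707, -23398/11707], P' = [101293/23414 72985/11707; 72985/11707 107919/11707]
step 2: x' = [282217/134033, 286680/134033], P' = [9946703/2412594 7164911/1206297; 7164911/1206297 10604803/1206297]

step 0: x̄ = F·x = [6, 6]
step 0: P̄ = F·P·Fᵀ + Q = [20 16; 16 19]
step 0: y = z − H·x̄ = [-5]
step 0: S = H·P̄·Hᵀ + R = [65]
step 0: K = P̄·Hᵀ·S⁻¹ = [28/65; 2/13]
step 0: x' = x̄ + K·y = [50/13, 68/13]
step 0: P' = (I − K·H)·P̄ = [516/65 152/13; 152/13 227/13]
step 1: x̄ = F·x = [-168/13, -100/13]
step 1: P̄ = F·P·Fᵀ + Q = [6369/65 3584/65; 3584/65 2259/65]
step 1: y = z − H·x̄ = [278/13]
step 1: S = H·P̄·Hᵀ + R = [23414/65]
step 1: K = P̄·Hᵀ·S⁻¹ = [11939/23414; 3117/11707]
step 1: x' = x̄ + K·y = [-23635/11707, -23398/11707]
step 1: P' = (I − K·H)·P̄ = [101293/23414 72985/11707; 72985/11707 107919/11707]
step 2: x̄ = F·x = [70668/11707, 47270/11707]
step 2: P̄ = F·P·Fᵀ + Q = [625859/11707 348556/11707; 348556/11707 237707/11707]
step 2: y = z − H·x̄ = [-94050/11707]
step 2: S = H·P̄·Hᵀ + R = [2412594/11707]
step 2: K = P̄·Hᵀ·S⁻¹ = [1180465/2412594; 285127/1206297]
step 2: x' = x̄ + K·y = [282217/134033, 286680/134033]
step 2: P' = (I − K·H)·P̄ = [9946703/2412594 7164911/1206297; 7164911/1206297 10604803/1206297]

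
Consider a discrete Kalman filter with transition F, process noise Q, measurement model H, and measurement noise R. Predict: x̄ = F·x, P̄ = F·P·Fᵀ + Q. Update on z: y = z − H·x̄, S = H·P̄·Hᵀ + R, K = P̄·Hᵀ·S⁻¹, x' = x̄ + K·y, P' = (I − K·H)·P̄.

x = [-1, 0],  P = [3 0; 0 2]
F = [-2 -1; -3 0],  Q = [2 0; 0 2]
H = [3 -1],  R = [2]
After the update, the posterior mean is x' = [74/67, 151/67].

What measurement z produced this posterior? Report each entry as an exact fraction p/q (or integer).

z = [1]

x̄ = F·x = [2, 3]
P̄ = F·P·Fᵀ + Q = [16 18; 18 29]
S = H·P̄·Hᵀ + R = [67]
K = P̄·Hᵀ·S⁻¹ = [30/67; 25/67]
x' − x̄ = [-60/67, -50/67] = K·y
y = (KᵀK)⁻¹·Kᵀ·(x' − x̄) = [-2]
z = y + H·x̄ = [-2] + [3] = [1]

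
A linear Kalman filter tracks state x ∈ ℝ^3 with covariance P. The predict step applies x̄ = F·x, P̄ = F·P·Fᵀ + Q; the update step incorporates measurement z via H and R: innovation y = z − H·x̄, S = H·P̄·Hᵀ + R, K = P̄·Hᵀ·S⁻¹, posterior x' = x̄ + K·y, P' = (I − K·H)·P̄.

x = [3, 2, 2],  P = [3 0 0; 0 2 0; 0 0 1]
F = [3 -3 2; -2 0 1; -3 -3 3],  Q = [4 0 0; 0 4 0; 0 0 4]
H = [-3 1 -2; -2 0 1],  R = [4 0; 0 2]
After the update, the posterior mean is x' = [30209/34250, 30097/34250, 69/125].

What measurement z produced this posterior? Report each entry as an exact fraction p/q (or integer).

z = [-3, -1]

x̄ = F·x = [7, -4, -9]
P̄ = F·P·Fᵀ + Q = [53 -16 -3; -16 17 21; -3 21 58]
S = H·P̄·Hᵀ + R = [706 252; 252 284]
K = P̄·Hᵀ·S⁻¹ = [-2566/17125 -17183/68500; -853/17125 15811/68500; -37/125 61/125]
x' − x̄ = [-209541/34250, 167097/34250, 1194/125] = K·y
y = (KᵀK)⁻¹·Kᵀ·(x' − x̄) = [4, 22]
z = y + H·x̄ = [4, 22] + [-7, -23] = [-3, -1]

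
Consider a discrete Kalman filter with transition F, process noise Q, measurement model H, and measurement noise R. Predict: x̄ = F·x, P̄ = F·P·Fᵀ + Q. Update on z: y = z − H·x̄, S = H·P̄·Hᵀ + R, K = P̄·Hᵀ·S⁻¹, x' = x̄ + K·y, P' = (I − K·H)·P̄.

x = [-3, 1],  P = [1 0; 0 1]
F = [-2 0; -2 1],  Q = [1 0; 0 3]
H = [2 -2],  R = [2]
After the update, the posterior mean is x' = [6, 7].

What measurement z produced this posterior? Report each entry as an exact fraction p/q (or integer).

z = [-2]

x̄ = F·x = [6, 7]
P̄ = F·P·Fᵀ + Q = [5 4; 4 8]
S = H·P̄·Hᵀ + R = [22]
K = P̄·Hᵀ·S⁻¹ = [1/11; -4/11]
x' − x̄ = [0, 0] = K·y
y = (KᵀK)⁻¹·Kᵀ·(x' − x̄) = [0]
z = y + H·x̄ = [0] + [-2] = [-2]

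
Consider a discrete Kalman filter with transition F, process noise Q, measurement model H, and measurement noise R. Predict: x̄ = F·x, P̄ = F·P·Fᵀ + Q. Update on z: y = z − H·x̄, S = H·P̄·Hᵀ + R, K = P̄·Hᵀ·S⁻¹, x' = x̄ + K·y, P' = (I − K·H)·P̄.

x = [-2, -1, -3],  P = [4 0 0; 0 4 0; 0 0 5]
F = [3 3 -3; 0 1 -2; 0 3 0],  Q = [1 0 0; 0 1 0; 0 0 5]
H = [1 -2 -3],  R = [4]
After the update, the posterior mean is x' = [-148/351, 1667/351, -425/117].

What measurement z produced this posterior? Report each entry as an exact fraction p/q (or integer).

z = [1]

x̄ = F·x = [0, 5, -3]
P̄ = F·P·Fᵀ + Q = [118 42 36; 42 25 12; 36 12 41]
S = H·P̄·Hᵀ + R = [351]
K = P̄·Hᵀ·S⁻¹ = [-74/351; -44/351; -37/117]
x' − x̄ = [-148/351, -88/351, -74/117] = K·y
y = (KᵀK)⁻¹·Kᵀ·(x' − x̄) = [2]
z = y + H·x̄ = [2] + [-1] = [1]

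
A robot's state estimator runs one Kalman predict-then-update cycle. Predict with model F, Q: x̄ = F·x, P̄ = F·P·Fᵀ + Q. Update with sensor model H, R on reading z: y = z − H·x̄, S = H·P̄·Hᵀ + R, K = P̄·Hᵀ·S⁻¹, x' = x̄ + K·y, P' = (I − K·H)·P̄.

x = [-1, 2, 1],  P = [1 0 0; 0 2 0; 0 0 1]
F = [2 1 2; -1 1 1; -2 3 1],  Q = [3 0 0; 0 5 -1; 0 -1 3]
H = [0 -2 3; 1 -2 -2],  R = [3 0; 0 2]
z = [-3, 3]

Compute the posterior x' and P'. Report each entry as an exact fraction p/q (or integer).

x̄ = F·x = [2, 4, 9]
P̄ = F·P·Fᵀ + Q = [13 2 4; 2 9 8; 4 8 26]
y = z − H·x̄ = [-22, 27]
S = H·P̄·Hᵀ + R = [177 -128; -128 195]
K = P̄·Hᵀ·S⁻¹ = [1688/18131 1201/18131; -2926/18131 -4896/18131; 3898/18131 -3392/18131]
x' = x̄ + K·y = [31553/18131, 4704/18131, -14161/18131]
P' = (I − K·H)·P̄ = [220998/18131 64566/18131 44732/18131; 64566/18131 24063/18131 13116/18131; 44732/18131 13116/18131 12642/18131]

x' = [31553/18131, 4704/18131, -14161/18131]
P' = [220998/18131 64566/18131 44732/18131; 64566/18131 24063/18131 13116/18131; 44732/18131 13116/18131 12642/18131]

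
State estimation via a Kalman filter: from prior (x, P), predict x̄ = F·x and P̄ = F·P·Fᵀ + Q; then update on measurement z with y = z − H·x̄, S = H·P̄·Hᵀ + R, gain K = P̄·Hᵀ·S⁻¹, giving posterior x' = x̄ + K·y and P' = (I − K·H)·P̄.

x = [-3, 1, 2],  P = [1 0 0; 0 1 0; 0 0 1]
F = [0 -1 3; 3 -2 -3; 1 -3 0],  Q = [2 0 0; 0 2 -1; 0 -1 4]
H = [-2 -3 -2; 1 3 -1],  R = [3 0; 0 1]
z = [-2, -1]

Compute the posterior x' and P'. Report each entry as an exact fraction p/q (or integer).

x' = [36215/11422, -16817/11422, -571/11422]
P' = [173157/22844 -77129/22844 -52365/22844; -77129/22844 36321/22844 24173/22844; -52365/22844 24173/22844 25521/22844]

x̄ = F·x = [5, -17, -6]
P̄ = F·P·Fᵀ + Q = [12 -7 3; -7 24 8; 3 8 14]
y = z − H·x̄ = [-55, 39]
S = H·P̄·Hᵀ + R = [359 -173; -173 147]
K = P̄·Hᵀ·S⁻¹ = [-3399/22844 -5865/22844; -1017/22844 7661/22844; -6277/22844 -5367/22844]
x' = x̄ + K·y = [36215/11422, -16817/11422, -571/11422]
P' = (I − K·H)·P̄ = [173157/22844 -77129/22844 -52365/22844; -77129/22844 36321/22844 24173/22844; -52365/22844 24173/22844 25521/22844]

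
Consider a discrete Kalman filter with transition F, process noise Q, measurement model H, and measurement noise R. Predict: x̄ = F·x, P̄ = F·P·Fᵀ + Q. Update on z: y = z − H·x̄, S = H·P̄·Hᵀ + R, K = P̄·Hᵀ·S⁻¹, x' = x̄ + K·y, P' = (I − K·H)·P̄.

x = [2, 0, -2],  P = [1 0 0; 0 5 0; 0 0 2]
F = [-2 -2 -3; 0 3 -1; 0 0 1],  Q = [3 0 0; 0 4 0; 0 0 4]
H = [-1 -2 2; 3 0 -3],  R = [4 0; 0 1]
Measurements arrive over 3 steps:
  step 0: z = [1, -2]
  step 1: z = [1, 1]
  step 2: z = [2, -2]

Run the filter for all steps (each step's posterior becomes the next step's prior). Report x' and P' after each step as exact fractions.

step 0: x' = [-127619/116879, -35128/116879, -50390/116879], P' = [296280/116879 118914/116879 285288/116879; 118914/116879 172289/116879 126318/116879; 285288/116879 126318/116879 287258/116879]
step 1: x' = [5355807059/8063098909, -3826516814/8063098909, 2651368640/8063098909], P' = [21662145488/8063098909 8675362950/8063098909 20840966748/8063098909; 8675362950/8063098909 11623503941/8063098909 9128907380/8063098909; 20840966748/8063098909 9128907380/8063098909 20913289298/8063098909]
step 2: x' = [-405319230636258/566359881374231, -441997319773126/566359881374231, -29945177739656/566359881374231], P' = [1523444695022536/566359881374231 609405561763378/566359881374231 1465624345111664/566359881374231; 609405561763378/566359881374231 814703070056501/566359881374231 641105618465250/566359881374231; 1465624345111664/566359881374231 641105618465250/566359881374231 1470561164339426/566359881374231]

step 0: x̄ = F·x = [2, 2, -2]
step 0: P̄ = F·P·Fᵀ + Q = [45 -24 -6; -24 51 -2; -6 -2 6]
step 0: y = z − H·x̄ = [11, -14]
step 0: S = H·P̄·Hᵀ + R = [221 -93; -93 568]
step 0: K = P̄·Hᵀ·S⁻¹ = [9117/116879 32976/116879; -52714/116879 -22212/116879; 9148/116879 -5910/116879]
step 0: x' = x̄ + K·y = [-127619/116879, -35128/116879, -50390/116879]
step 0: P' = (I − K·H)·P̄ = [296280/116879 118914/116879 285288/116879; 118914/116879 172289/116879 126318/116879; 285288/116879 126318/116879 287258/116879]
step 1: x̄ = F·x = [476664/116879, -54994/116879, -50390/116879]
step 1: P̄ = F·P·Fᵀ + Q = [10700819/116879 -1199094/116879 -1684986/116879; -1199094/116879 1547467/116879 91696/116879; -1684986/116879 91696/116879 754774/116879]
step 1: y = z − H·x̄ = [584335/116879, -1464283/116879]
step 1: S = H·P̄·Hᵀ + R = [21587299/116879 -44051235/116879; -44051235/116879 133546964/116879]
step 1: K = P̄·Hᵀ·S⁻¹ = [667265527/8063098909 2463536220/8063098909; -3416139018/8063098909 -1360633290/8063098909; 681949272/8063098909 -216967650/8063098909]
step 1: x' = x̄ + K·y = [5355807059/8063098909, -3826516814/8063098909, 2651368640/8063098909]
step 1: P' = (I − K·H)·P̄ = [21662145488/8063098909 8675362950/8063098909 20840966748/8063098909; 8675362950/8063098909 11623503941/8063098909 9128907380/8063098909; 20840966748/8063098909 9128907380/8063098909 20913289298/8063098909]
step 2: x̄ = F·x = [-11012686410/8063098909, -14130919082/8063098909, 2651368640/8063098909]
step 2: P̄ = F·P·Fᵀ + Q = [774592891261/8063098909 -81273751616/8063098909 -122679616150/8063098909; -81273751616/8063098909 103003776123/8063098909 6473432842/8063098909; -122679616150/8063098909 6473432842/8063098909 53165684934/8063098909]
step 2: y = z − H·x̄ = [-28451064036/8063098909, 24865967332/8063098909]
step 2: S = H·P̄·Hᵀ + R = [1545359126525/8063098909 -3220406221989/8063098909; -3220406221989/8063098909 9666123375364/8063098909]
step 2: K = P̄·Hᵀ·S⁻¹ = [47248217918509/566359881374231 173461049732616/566359881374231; -239150116236470/566359881374231 -95100170105616/566359881374231; 48321686659172/566359881374231 -14810457683286/566359881374231]
step 2: x' = x̄ + K·y = [-405319230636258/566359881374231, -441997319773126/566359881374231, -29945177739656/566359881374231]
step 2: P' = (I − K·H)·P̄ = [1523444695022536/566359881374231 609405561763378/566359881374231 1465624345111664/566359881374231; 609405561763378/566359881374231 814703070056501/566359881374231 641105618465250/566359881374231; 1465624345111664/566359881374231 641105618465250/566359881374231 1470561164339426/566359881374231]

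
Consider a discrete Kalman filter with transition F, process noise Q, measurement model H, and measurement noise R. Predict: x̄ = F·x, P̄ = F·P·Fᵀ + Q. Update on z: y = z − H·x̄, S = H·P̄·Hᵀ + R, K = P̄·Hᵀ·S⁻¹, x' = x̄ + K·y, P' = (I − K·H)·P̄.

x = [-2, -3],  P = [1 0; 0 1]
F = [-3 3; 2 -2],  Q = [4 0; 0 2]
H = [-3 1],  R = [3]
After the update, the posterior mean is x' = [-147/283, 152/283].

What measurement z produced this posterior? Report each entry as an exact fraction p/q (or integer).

x̄ = F·x = [-3, 2]
P̄ = F·P·Fᵀ + Q = [22 -12; -12 10]
S = H·P̄·Hᵀ + R = [283]
K = P̄·Hᵀ·S⁻¹ = [-78/283; 46/283]
x' − x̄ = [702/283, -414/283] = K·y
y = (KᵀK)⁻¹·Kᵀ·(x' − x̄) = [-9]
z = y + H·x̄ = [-9] + [11] = [2]

z = [2]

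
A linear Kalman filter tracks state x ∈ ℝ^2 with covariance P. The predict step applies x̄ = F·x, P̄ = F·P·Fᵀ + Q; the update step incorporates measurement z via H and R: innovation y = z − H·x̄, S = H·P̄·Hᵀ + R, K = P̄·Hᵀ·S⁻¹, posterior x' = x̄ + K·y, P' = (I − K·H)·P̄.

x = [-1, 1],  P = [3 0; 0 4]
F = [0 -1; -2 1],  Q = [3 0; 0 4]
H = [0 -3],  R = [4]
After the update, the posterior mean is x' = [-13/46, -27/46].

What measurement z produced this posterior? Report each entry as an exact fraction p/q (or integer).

z = [2]

x̄ = F·x = [-1, 3]
P̄ = F·P·Fᵀ + Q = [7 -4; -4 20]
S = H·P̄·Hᵀ + R = [184]
K = P̄·Hᵀ·S⁻¹ = [3/46; -15/46]
x' − x̄ = [33/46, -165/46] = K·y
y = (KᵀK)⁻¹·Kᵀ·(x' − x̄) = [11]
z = y + H·x̄ = [11] + [-9] = [2]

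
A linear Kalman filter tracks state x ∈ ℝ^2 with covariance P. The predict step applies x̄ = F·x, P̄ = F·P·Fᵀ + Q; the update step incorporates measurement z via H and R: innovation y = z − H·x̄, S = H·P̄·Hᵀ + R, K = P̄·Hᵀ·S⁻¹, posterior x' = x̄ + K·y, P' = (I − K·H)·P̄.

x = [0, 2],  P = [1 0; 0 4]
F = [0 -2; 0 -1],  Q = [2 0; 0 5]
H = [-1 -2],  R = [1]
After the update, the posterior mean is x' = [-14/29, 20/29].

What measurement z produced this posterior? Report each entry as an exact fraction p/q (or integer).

x̄ = F·x = [-4, -2]
P̄ = F·P·Fᵀ + Q = [18 8; 8 9]
S = H·P̄·Hᵀ + R = [87]
K = P̄·Hᵀ·S⁻¹ = [-34/87; -26/87]
x' − x̄ = [102/29, 78/29] = K·y
y = (KᵀK)⁻¹·Kᵀ·(x' − x̄) = [-9]
z = y + H·x̄ = [-9] + [8] = [-1]

z = [-1]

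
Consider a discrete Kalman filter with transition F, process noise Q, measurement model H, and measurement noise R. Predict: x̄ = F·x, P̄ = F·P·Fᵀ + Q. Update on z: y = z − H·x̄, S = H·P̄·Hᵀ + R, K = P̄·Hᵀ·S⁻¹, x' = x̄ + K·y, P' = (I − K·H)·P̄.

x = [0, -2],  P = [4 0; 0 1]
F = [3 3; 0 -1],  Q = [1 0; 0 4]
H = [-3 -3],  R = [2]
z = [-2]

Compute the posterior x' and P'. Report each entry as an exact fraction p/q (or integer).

x̄ = F·x = [-6, 2]
P̄ = F·P·Fᵀ + Q = [46 -3; -3 5]
y = z − H·x̄ = [-14]
S = H·P̄·Hᵀ + R = [407]
K = P̄·Hᵀ·S⁻¹ = [-129/407; -6/407]
x' = x̄ + K·y = [-636/407, 898/407]
P' = (I − K·H)·P̄ = [2081/407 -1995/407; -1995/407 1999/407]

x' = [-636/407, 898/407]
P' = [2081/407 -1995/407; -1995/407 1999/407]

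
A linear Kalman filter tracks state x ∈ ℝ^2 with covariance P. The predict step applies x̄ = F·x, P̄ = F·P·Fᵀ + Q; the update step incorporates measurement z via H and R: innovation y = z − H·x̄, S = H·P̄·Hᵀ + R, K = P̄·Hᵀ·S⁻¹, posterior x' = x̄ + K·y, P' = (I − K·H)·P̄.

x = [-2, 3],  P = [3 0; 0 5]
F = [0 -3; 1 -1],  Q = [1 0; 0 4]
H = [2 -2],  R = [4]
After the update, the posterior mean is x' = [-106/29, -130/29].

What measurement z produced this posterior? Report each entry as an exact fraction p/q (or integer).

z = [2]

x̄ = F·x = [-9, -5]
P̄ = F·P·Fᵀ + Q = [46 15; 15 12]
S = H·P̄·Hᵀ + R = [116]
K = P̄·Hᵀ·S⁻¹ = [31/58; 3/58]
x' − x̄ = [155/29, 15/29] = K·y
y = (KᵀK)⁻¹·Kᵀ·(x' − x̄) = [10]
z = y + H·x̄ = [10] + [-8] = [2]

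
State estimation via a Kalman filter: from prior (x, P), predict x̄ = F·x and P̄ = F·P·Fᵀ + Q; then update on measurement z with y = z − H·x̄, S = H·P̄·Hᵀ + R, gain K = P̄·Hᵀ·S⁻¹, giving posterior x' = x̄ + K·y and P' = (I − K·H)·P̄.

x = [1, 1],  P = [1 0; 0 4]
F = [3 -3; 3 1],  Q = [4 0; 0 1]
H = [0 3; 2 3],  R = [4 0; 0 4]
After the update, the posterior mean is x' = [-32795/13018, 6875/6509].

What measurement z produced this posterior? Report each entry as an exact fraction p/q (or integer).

x̄ = F·x = [0, 4]
P̄ = F·P·Fᵀ + Q = [49 -3; -3 14]
S = H·P̄·Hᵀ + R = [130 108; 108 290]
K = P̄·Hᵀ·S⁻¹ = [-6111/13018 6271/13018; 2073/6509 36/6509]
x' − x̄ = [-32795/13018, -19161/6509] = K·y
y = (KᵀK)⁻¹·Kᵀ·(x' − x̄) = [-9, -14]
z = y + H·x̄ = [-9, -14] + [12, 12] = [3, -2]

z = [3, -2]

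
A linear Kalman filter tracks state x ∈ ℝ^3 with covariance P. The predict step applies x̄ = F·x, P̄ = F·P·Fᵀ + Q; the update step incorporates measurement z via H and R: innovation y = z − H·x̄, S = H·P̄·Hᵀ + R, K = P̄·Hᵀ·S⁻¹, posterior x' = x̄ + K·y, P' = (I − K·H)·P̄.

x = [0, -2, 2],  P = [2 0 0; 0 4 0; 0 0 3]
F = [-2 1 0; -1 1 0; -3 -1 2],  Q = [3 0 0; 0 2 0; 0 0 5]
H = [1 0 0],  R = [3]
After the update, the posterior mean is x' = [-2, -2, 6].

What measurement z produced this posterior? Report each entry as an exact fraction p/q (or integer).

z = [-2]

x̄ = F·x = [-2, -2, 6]
P̄ = F·P·Fᵀ + Q = [15 8 8; 8 8 2; 8 2 39]
S = H·P̄·Hᵀ + R = [18]
K = P̄·Hᵀ·S⁻¹ = [5/6; 4/9; 4/9]
x' − x̄ = [0, 0, 0] = K·y
y = (KᵀK)⁻¹·Kᵀ·(x' − x̄) = [0]
z = y + H·x̄ = [0] + [-2] = [-2]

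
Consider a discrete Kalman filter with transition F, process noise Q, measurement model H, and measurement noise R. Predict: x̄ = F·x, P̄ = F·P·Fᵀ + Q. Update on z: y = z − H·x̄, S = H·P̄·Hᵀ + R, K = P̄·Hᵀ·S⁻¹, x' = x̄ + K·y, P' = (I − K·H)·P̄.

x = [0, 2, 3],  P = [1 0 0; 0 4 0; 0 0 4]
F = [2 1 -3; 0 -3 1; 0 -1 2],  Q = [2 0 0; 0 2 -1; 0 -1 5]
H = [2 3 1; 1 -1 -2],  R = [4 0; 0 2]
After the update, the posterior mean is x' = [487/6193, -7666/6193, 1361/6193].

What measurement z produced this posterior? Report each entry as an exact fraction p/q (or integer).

z = [-3, 1]

x̄ = F·x = [-7, -3, 4]
P̄ = F·P·Fᵀ + Q = [46 -24 -28; -24 42 19; -28 19 25]
S = H·P̄·Hᵀ + R = [305 -157; -157 426]
K = P̄·Hᵀ·S⁻¹ = [16374/105281 37174/105281; 24994/105281 -16491/105281; -4153/105281 -25503/105281]
x' − x̄ = [43838/6193, 10913/6193, -23411/6193] = K·y
y = (KᵀK)⁻¹·Kᵀ·(x' − x̄) = [16, 13]
z = y + H·x̄ = [16, 13] + [-19, -12] = [-3, 1]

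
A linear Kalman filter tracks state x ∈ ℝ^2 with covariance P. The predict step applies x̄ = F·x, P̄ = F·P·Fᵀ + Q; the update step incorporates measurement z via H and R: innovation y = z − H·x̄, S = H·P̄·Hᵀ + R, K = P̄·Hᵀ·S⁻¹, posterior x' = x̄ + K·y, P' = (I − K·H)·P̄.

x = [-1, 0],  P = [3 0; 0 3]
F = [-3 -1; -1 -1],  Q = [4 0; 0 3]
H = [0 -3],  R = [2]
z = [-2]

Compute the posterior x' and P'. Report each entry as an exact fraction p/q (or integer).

x' = [213/83, 56/83]
P' = [1526/83 24/83; 24/83 18/83]

x̄ = F·x = [3, 1]
P̄ = F·P·Fᵀ + Q = [34 12; 12 9]
y = z − H·x̄ = [1]
S = H·P̄·Hᵀ + R = [83]
K = P̄·Hᵀ·S⁻¹ = [-36/83; -27/83]
x' = x̄ + K·y = [213/83, 56/83]
P' = (I − K·H)·P̄ = [1526/83 24/83; 24/83 18/83]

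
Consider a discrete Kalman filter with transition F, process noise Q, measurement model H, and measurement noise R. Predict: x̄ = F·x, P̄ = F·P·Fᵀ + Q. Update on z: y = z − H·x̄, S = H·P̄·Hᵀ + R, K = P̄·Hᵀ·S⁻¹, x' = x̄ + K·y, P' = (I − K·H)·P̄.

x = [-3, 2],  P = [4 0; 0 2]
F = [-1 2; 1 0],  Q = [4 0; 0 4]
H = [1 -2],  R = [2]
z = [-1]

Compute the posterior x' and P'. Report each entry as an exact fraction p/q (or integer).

x' = [21/11, 41/33]
P' = [80/11 36/11; 36/11 64/33]

x̄ = F·x = [7, -3]
P̄ = F·P·Fᵀ + Q = [16 -4; -4 8]
y = z − H·x̄ = [-14]
S = H·P̄·Hᵀ + R = [66]
K = P̄·Hᵀ·S⁻¹ = [4/11; -10/33]
x' = x̄ + K·y = [21/11, 41/33]
P' = (I − K·H)·P̄ = [80/11 36/11; 36/11 64/33]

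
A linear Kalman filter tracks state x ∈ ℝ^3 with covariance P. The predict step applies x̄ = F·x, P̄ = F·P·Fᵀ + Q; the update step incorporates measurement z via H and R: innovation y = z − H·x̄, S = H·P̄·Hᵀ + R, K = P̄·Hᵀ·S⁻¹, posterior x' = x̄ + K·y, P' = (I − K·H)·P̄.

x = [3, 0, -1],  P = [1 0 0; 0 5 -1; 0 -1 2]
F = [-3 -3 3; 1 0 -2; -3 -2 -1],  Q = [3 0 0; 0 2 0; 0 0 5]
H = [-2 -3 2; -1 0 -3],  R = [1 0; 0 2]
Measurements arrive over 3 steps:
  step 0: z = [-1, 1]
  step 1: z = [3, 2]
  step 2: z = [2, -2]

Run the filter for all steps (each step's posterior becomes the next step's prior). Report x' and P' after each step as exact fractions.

step 0: x̄ = F·x = [-12, 5, -8]
step 0: P̄ = F·P·Fᵀ + Q = [93 -21 36; -21 11 -3; 36 -3 32]
step 0: y = z − H·x̄ = [6, -35]
step 0: S = H·P̄·Hᵀ + R = [96 48; 48 599]
step 0: K = P̄·Hᵀ·S⁻¹ = [-6967/18400 -351/1150; 119/18400 57/1150; 1387/11040 -53/230]
step 0: x' = x̄ + K·y = [-33021/9200, 30397/9200, 1507/1840]
step 0: P' = (I − K·H)·P̄ = [227067/18400 -197019/18400 -14389/3680; -197019/18400 174683/18400 13013/3680; -14389/3680 13013/3680 3217/2208]
step 1: x̄ = F·x = [30477/9200, -48091/9200, 15367/4600]
step 1: P̄ = F·P·Fᵀ + Q = [489723/18400 -508109/18400 146233/9200; -508109/18400 1976641/55200 -499517/27600; 146233/9200 -499517/27600 244129/13800]
step 1: y = z − H·x̄ = [-117187/9200, 141079/9200]
step 1: S = H·P̄·Hᵀ + R = [14305009/55200 -4325151/18400; -4325151/18400 5210867/18400]
step 1: K = P̄·Hᵀ·S⁻¹ = [-4190133/1001125316 -266132757/1001125316; -319006141/1001125316 24773091/1001125316; 10047013/1001125316 -235460847/1001125316]
step 1: x' = x̄ + K·y = [-711241071/1001125316, -789867611/1001125316, -394279857/1001125316]
step 1: P' = (I − K·H)·P̄ = [7128939075/1001125316 -6217156797/1001125316 -2198891187/1001125316; -6217156797/1001125316 5621686715/1001125316 2055870205/1001125316; -2198891187/1001125316 2055870205/1001125316 889937627/1001125316]
step 2: x̄ = F·x = [3320486475/1001125316, 77318643/1001125316, 1026934573/250281329]
step 2: P̄ = F·P·Fᵀ + Q = [16434002031/1001125316 -15529772049/1001125316 2247285909/250281329; -15529772049/1001125316 21486504963/1001125316 -2485900873/250281329; 2247285909/250281329 -2485900873/250281329 3241753719/250281329]
step 2: y = z − H·x̄ = [659702927/1001125316, 13641450719/1001125316]
step 2: S = H·P̄·Hᵀ + R = [173036565839/1001125316 -145059258225/1001125316; -145059258225/1001125316 189074248363/1001125316]
step 2: K = P̄·Hᵀ·S⁻¹ = [-43123150857/1665921059311 -2908441623606/11661447415177; -498761682850/1665921059311 119106910725/11661447415177; 28189551069/1665921059311 -2802310886631/11661447415177]
step 2: x' = x̄ + K·y = [-1151528105382/11661447415177, 222945663821/11661447415177, 9793744276496/11661447415177]
step 2: P' = (I − K·H)·P̄ = [74898338359206/11661447415177 -65183039356803/11661447415177 -23027151703998/11661447415177; -65183039356803/11661447415177 59051320283486/11661447415177 21648275178451/11661447415177; -23027151703998/11661447415177 21648275178451/11661447415177 9543924492420/11661447415177]

step 0: x' = [-33021/9200, 30397/9200, 1507/1840], P' = [227067/18400 -197019/18400 -14389/3680; -197019/18400 174683/18400 13013/3680; -14389/3680 13013/3680 3217/2208]
step 1: x' = [-711241071/1001125316, -789867611/1001125316, -394279857/1001125316], P' = [7128939075/1001125316 -6217156797/1001125316 -2198891187/1001125316; -6217156797/1001125316 5621686715/1001125316 2055870205/1001125316; -2198891187/1001125316 2055870205/1001125316 889937627/1001125316]
step 2: x' = [-1151528105382/11661447415177, 222945663821/11661447415177, 9793744276496/11661447415177], P' = [74898338359206/11661447415177 -65183039356803/11661447415177 -23027151703998/11661447415177; -65183039356803/11661447415177 59051320283486/11661447415177 21648275178451/11661447415177; -23027151703998/11661447415177 21648275178451/11661447415177 9543924492420/11661447415177]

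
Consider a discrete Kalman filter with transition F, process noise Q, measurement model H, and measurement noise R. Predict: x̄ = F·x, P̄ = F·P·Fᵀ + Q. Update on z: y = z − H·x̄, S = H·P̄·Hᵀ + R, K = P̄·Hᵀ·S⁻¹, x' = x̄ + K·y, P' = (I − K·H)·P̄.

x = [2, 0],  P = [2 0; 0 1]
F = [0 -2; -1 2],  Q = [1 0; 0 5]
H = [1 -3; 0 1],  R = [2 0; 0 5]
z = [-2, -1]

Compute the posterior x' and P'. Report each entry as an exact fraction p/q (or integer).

x' = [-883/711, 119/711]
P' = [1883/711 545/711; 545/711 305/711]

x̄ = F·x = [0, -2]
P̄ = F·P·Fᵀ + Q = [5 -4; -4 11]
y = z − H·x̄ = [-8, 1]
S = H·P̄·Hᵀ + R = [130 -37; -37 16]
K = P̄·Hᵀ·S⁻¹ = [124/711 109/711; -185/711 61/711]
x' = x̄ + K·y = [-883/711, 119/711]
P' = (I − K·H)·P̄ = [1883/711 545/711; 545/711 305/711]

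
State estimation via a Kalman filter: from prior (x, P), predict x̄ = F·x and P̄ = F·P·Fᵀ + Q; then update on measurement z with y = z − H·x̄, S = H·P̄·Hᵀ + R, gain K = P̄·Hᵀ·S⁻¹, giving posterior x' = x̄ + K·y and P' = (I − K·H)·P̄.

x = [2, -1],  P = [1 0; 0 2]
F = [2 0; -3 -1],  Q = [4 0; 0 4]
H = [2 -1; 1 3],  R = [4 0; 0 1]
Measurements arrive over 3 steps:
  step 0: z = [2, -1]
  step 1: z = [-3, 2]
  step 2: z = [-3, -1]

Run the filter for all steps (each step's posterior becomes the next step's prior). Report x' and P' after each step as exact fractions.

step 0: x̄ = F·x = [4, -5]
step 0: P̄ = F·P·Fᵀ + Q = [8 -6; -6 15]
step 0: y = z − H·x̄ = [-11, 10]
step 0: S = H·P̄·Hᵀ + R = [75 -59; -59 108]
step 0: K = P̄·Hᵀ·S⁻¹ = [1786/4619 548/4619; -615/4619 1332/4619]
step 0: x' = x̄ + K·y = [4310/4619, -3010/4619]
step 0: P' = (I − K·H)·P̄ = [3140/4619 -864/4619; -864/4619 732/4619]
step 1: x̄ = F·x = [8620/4619, -320/149]
step 1: P̄ = F·P·Fᵀ + Q = [31036/4619 -552/149; -552/149 1364/149]
step 1: y = z − H·x̄ = [-41017/4619, 30378/4619]
step 1: S = H·P̄·Hᵀ + R = [253352/4619 -150340/4619; -150340/4619 313539/4619]
step 1: K = P̄·Hᵀ·S⁻¹ = [589288/1538039 182980/1538039; -405387/3076078 441130/1538039]
step 1: x' = x̄ + K·y = [-1159204/1538039, 2795921/3076078]
step 1: P' = (I − K·H)·P̄ = [1036348/1538039 -284456/1538039; -284456/1538039 241862/1538039]
step 2: x̄ = F·x = [-2318408/1538039, 4159303/3076078]
step 2: P̄ = F·P·Fᵀ + Q = [10297548/1538039 -5649176/1538039; -5649176/1538039 14014414/1538039]
step 2: y = z − H·x̄ = [4204701/3076078, -10917171/3076078]
step 2: S = H·P̄·Hᵀ + R = [83953466/1538039 -49694026/1538039; -49694026/1538039 104070257/1538039]
step 2: K = P̄·Hᵀ·S⁻¹ = [780469108/2037517437 242482364/2037517437; -89479569/679172479 194784260/679172479]
step 2: x' = x̄ + K·y = [-955022992/679172479, 104729536/679172479]
step 2: P' = (I − K·H)·P̄ = [1372587380/2037517437 -125567224/679172479; -125567224/679172479 106783828/679172479]

step 0: x' = [4310/4619, -3010/4619], P' = [3140/4619 -864/4619; -864/4619 732/4619]
step 1: x' = [-1159204/1538039, 2795921/3076078], P' = [1036348/1538039 -284456/1538039; -284456/1538039 241862/1538039]
step 2: x' = [-955022992/679172479, 104729536/679172479], P' = [1372587380/2037517437 -125567224/679172479; -125567224/679172479 106783828/679172479]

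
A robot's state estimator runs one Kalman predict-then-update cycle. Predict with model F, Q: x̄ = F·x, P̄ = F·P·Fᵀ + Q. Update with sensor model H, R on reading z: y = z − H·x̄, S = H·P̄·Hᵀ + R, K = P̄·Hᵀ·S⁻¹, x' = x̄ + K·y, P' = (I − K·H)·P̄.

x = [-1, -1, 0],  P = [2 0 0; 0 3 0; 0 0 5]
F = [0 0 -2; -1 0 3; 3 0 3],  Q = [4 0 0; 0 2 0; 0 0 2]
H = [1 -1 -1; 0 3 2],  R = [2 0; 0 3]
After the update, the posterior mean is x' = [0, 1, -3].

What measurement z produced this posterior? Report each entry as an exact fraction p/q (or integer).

x̄ = F·x = [0, 1, -3]
P̄ = F·P·Fᵀ + Q = [24 -30 -30; -30 49 39; -30 39 65]
S = H·P̄·Hᵀ + R = [338 -622; -622 1172]
K = P̄·Hᵀ·S⁻¹ = [143/257 43/257; 827/4626 1327/4626; -569/1542 23/1542]
x' − x̄ = [0, 0, 0] = K·y
y = (KᵀK)⁻¹·Kᵀ·(x' − x̄) = [0, 0]
z = y + H·x̄ = [0, 0] + [2, -3] = [2, -3]

z = [2, -3]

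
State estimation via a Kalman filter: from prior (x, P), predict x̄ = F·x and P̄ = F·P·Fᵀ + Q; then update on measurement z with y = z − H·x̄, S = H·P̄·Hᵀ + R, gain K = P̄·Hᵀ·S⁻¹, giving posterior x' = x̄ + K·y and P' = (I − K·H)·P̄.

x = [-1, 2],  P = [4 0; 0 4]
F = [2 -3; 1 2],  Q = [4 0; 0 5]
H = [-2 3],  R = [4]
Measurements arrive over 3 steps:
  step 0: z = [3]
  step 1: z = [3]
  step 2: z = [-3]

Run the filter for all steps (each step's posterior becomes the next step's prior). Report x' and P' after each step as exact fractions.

step 0: x̄ = F·x = [-8, 3]
step 0: P̄ = F·P·Fᵀ + Q = [56 -16; -16 25]
step 0: y = z − H·x̄ = [-22]
step 0: S = H·P̄·Hᵀ + R = [645]
step 0: K = P̄·Hᵀ·S⁻¹ = [-32/129; 107/645]
step 0: x' = x̄ + K·y = [-328/129, -419/645]
step 0: P' = (I − K·H)·P̄ = [2104/129 1360/129; 1360/129 4676/645]
step 1: x̄ = F·x = [-2023/645, -826/215]
step 1: P̄ = F·P·Fᵀ + Q = [5144/645 -72/215; -72/215 19883/215]
step 1: y = z − H·x̄ = [5323/645]
step 1: S = H·P̄·Hᵀ + R = [562589/645]
step 1: K = P̄·Hᵀ·S⁻¹ = [-10936/562589; 179379/562589]
step 1: x' = x̄ + K·y = [-1854775/562589, -681025/562589]
step 1: P' = (I − K·H)·P̄ = [4301336/562589 2852976/562589; 2852976/562589 2141156/562589]
step 2: x̄ = F·x = [-1666475/562589, -3216825/562589]
step 2: P̄ = F·P·Fᵀ + Q = [4490392/562589 -1391288/562589; -1391288/562589 27090809/562589]
step 2: y = z − H·x̄ = [4629758/562589]
step 2: S = H·P̄·Hᵀ + R = [280724661/562589]
step 2: K = P̄·Hᵀ·S⁻¹ = [-13154648/280724661; 84055003/280724661]
step 2: x' = x̄ + K·y = [-134257733/40103523, -130490537/40103523]
step 2: P' = (I − K·H)·P̄ = [1933061272/280724661 1271167984/280724661; 1271167984/280724661 959518660/280724661]

step 0: x' = [-328/129, -419/645], P' = [2104/129 1360/129; 1360/129 4676/645]
step 1: x' = [-1854775/562589, -681025/562589], P' = [4301336/562589 2852976/562589; 2852976/562589 2141156/562589]
step 2: x' = [-134257733/40103523, -130490537/40103523], P' = [1933061272/280724661 1271167984/280724661; 1271167984/280724661 959518660/280724661]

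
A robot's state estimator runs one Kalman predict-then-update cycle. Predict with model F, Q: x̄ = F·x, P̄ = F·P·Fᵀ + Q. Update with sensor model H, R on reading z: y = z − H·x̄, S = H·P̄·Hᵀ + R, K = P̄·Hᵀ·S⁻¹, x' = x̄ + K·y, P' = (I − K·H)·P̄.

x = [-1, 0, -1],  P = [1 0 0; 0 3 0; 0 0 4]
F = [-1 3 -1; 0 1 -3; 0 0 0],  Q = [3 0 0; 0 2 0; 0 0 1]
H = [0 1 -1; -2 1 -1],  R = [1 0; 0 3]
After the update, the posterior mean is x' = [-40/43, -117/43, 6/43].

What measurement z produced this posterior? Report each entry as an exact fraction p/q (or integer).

x̄ = F·x = [2, 3, 0]
P̄ = F·P·Fᵀ + Q = [35 21 0; 21 41 0; 0 0 1]
S = H·P̄·Hᵀ + R = [43 0; 0 101]
K = P̄·Hᵀ·S⁻¹ = [21/43 -49/101; 41/43 -1/101; -1/43 -1/101]
x' − x̄ = [-126/43, -246/43, 6/43] = K·y
y = (KᵀK)⁻¹·Kᵀ·(x' − x̄) = [-6, 0]
z = y + H·x̄ = [-6, 0] + [3, -1] = [-3, -1]

z = [-3, -1]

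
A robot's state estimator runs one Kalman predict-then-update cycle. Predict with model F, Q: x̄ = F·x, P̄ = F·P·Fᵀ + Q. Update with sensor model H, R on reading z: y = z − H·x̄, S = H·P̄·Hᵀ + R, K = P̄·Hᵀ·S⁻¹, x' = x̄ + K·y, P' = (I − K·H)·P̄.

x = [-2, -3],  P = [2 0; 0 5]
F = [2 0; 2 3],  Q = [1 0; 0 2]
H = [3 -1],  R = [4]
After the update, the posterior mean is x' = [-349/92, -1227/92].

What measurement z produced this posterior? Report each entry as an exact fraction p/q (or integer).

z = [2]

x̄ = F·x = [-4, -13]
P̄ = F·P·Fᵀ + Q = [9 8; 8 55]
S = H·P̄·Hᵀ + R = [92]
K = P̄·Hᵀ·S⁻¹ = [19/92; -31/92]
x' − x̄ = [19/92, -31/92] = K·y
y = (KᵀK)⁻¹·Kᵀ·(x' − x̄) = [1]
z = y + H·x̄ = [1] + [1] = [2]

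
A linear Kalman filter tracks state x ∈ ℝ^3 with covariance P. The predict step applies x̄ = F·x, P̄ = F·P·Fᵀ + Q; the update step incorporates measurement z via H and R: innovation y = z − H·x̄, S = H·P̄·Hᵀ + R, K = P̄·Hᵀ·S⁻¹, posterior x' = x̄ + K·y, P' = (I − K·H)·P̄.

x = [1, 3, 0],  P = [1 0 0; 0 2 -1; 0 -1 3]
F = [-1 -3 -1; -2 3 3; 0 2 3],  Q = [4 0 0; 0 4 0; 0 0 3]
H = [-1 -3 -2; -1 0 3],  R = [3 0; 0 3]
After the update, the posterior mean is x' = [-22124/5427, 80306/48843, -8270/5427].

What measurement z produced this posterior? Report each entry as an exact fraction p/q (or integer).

z = [2, -1]

x̄ = F·x = [-10, 7, 6]
P̄ = F·P·Fᵀ + Q = [20 -13 -10; -13 35 24; -10 24 26]
S = H·P̄·Hᵀ + R = [612 -381; -381 317]
K = P̄·Hᵀ·S⁻¹ = [-743/5427 -583/1809; -11995/48843 -440/16281; -290/5427 386/1809]
x' − x̄ = [32146/5427, -261595/48843, -40832/5427] = K·y
y = (KᵀK)⁻¹·Kᵀ·(x' − x̄) = [25, -29]
z = y + H·x̄ = [25, -29] + [-23, 28] = [2, -1]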